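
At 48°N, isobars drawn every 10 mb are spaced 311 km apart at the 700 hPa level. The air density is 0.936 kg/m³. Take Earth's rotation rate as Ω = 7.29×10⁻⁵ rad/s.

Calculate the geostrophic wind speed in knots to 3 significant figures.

Coriolis parameter at 48°N:
f = 2Ω sin φ = 2 × 7.29×10⁻⁵ × sin 48° = 1.08×10⁻⁴ s⁻¹
Pressure gradient: |∂P/∂n| = 1000 Pa / 311000 m = 3.22×10⁻³ Pa/m
Geostrophic balance (pressure-gradient force = Coriolis force):
V_g = (1/(fρ)) |∂P/∂n| = 3.22×10⁻³ / (1.08×10⁻⁴ × 0.936) = 31.7 m/s
Converting: 31.7 m/s × 1.944 = 61.6 knots

61.6 knots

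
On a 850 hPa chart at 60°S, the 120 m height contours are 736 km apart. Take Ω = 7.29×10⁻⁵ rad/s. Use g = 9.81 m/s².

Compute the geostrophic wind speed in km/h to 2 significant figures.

46 km/h

Coriolis parameter at 60°S:
f = 2Ω sin φ = 2 × 7.29×10⁻⁵ × sin 60° = 1.26×10⁻⁴ s⁻¹
Height gradient: |∂Z/∂n| = 120 m / 736000 m = 1.63×10⁻⁴
On a pressure surface, geostrophic balance gives V_g = (g/f)|∂Z/∂n|:
V_g = 9.81 × 1.63×10⁻⁴ / 1.26×10⁻⁴ = 12.7 m/s
Converting: 12.7 m/s × 3.6 = 46 km/h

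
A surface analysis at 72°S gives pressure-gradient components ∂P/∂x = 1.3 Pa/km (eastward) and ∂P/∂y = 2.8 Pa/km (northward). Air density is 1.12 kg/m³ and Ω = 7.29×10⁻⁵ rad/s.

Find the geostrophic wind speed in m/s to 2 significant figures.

Coriolis parameter at 72°S:
f = 2Ω sin φ = 2 × 7.29×10⁻⁵ × sin 72° = 1.39×10⁻⁴ s⁻¹
In the Southern Hemisphere f is negative: f = −1.39×10⁻⁴ s⁻¹.
Component geostrophic relations (x east, y north):
u_g = −(1/(fρ)) ∂P/∂y,  v_g = (1/(fρ)) ∂P/∂x
u_g = −(2.8×10⁻³)/(−1.39×10⁻⁴ × 1.12) = 18.0 m/s;  v_g = (1.3×10⁻³)/(−1.39×10⁻⁴ × 1.12) = −8.37 m/s
|V_g| = √(u_g² + v_g²) = 19.9 m/s

20 m/s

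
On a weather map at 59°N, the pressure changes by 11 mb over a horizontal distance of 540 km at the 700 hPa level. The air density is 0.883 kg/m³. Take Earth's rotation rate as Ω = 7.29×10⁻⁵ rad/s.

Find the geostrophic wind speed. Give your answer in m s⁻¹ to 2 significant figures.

18 m s⁻¹

Coriolis parameter at 59°N:
f = 2Ω sin φ = 2 × 7.29×10⁻⁵ × sin 59° = 1.25×10⁻⁴ s⁻¹
Pressure gradient: |∂P/∂n| = 1100 Pa / 540000 m = 2.04×10⁻³ Pa/m
Geostrophic balance (pressure-gradient force = Coriolis force):
V_g = (1/(fρ)) |∂P/∂n| = 2.04×10⁻³ / (1.25×10⁻⁴ × 0.883) = 18.5 m/s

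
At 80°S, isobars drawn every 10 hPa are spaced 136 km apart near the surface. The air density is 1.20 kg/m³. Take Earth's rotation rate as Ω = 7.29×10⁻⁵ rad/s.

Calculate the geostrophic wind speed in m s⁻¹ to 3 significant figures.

42.7 m s⁻¹

Coriolis parameter at 80°S:
f = 2Ω sin φ = 2 × 7.29×10⁻⁵ × sin 80° = 1.44×10⁻⁴ s⁻¹
Pressure gradient: |∂P/∂n| = 1000 Pa / 136000 m = 7.35×10⁻³ Pa/m
Geostrophic balance (pressure-gradient force = Coriolis force):
V_g = (1/(fρ)) |∂P/∂n| = 7.35×10⁻³ / (1.44×10⁻⁴ × 1.20) = 42.7 m/s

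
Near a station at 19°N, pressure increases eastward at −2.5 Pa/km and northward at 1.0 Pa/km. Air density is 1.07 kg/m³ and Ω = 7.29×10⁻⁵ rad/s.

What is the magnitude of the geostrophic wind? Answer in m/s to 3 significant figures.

Coriolis parameter at 19°N:
f = 2Ω sin φ = 2 × 7.29×10⁻⁵ × sin 19° = 4.75×10⁻⁵ s⁻¹
Component geostrophic relations (x east, y north):
u_g = −(1/(fρ)) ∂P/∂y,  v_g = (1/(fρ)) ∂P/∂x
u_g = −(1.0×10⁻³)/(4.75×10⁻⁵ × 1.07) = −19.7 m/s;  v_g = (−2.5×10⁻³)/(4.75×10⁻⁵ × 1.07) = −49.2 m/s
|V_g| = √(u_g² + v_g²) = 53.0 m/s

53.0 m/s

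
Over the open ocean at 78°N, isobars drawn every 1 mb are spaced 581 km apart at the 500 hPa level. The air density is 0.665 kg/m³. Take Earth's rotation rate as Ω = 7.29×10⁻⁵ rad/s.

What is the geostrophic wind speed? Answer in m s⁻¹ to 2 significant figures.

Coriolis parameter at 78°N:
f = 2Ω sin φ = 2 × 7.29×10⁻⁵ × sin 78° = 1.43×10⁻⁴ s⁻¹
Pressure gradient: |∂P/∂n| = 100 Pa / 581000 m = 1.72×10⁻⁴ Pa/m
Geostrophic balance (pressure-gradient force = Coriolis force):
V_g = (1/(fρ)) |∂P/∂n| = 1.72×10⁻⁴ / (1.43×10⁻⁴ × 0.665) = 1.81 m/s

1.8 m s⁻¹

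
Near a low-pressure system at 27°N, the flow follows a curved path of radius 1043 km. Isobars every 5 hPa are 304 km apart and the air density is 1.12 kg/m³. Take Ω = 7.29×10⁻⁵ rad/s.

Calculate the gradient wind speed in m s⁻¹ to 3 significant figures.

Coriolis parameter at 27°N:
f = 2Ω sin φ = 2 × 7.29×10⁻⁵ × sin 27° = 6.62×10⁻⁵ s⁻¹
Pressure gradient: |∂P/∂n| = 500 Pa / 304000 m = 1.64×10⁻³ Pa/m
Geostrophic speed: V_g = |∂P/∂n|/(fρ) = 1.64×10⁻³/(6.62×10⁻⁵ × 1.12) = 22.2 m/s
Around a low, centrifugal force acts outward with Coriolis, so pressure-gradient force balances both:
(1/ρ)|∂P/∂n| = fV + V²/R  →  V² + fR·V − fR·V_g = 0
With fR = 6.62×10⁻⁵ × 1043×10³ m = 69.0 m/s:
V = [−fR + √((fR)² + 4 fR V_g)]/2 = [−69.0 + √(69.0² + 4×69.0×22.2)]/2 = 17.7 m/s
Subgeostrophic (V < V_g = 22.2 m/s), as expected around a low.

17.7 m s⁻¹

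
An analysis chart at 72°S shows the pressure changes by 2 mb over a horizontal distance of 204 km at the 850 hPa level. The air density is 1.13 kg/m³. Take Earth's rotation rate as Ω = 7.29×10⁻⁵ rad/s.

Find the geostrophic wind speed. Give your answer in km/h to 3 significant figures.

Coriolis parameter at 72°S:
f = 2Ω sin φ = 2 × 7.29×10⁻⁵ × sin 72° = 1.39×10⁻⁴ s⁻¹
Pressure gradient: |∂P/∂n| = 200 Pa / 204000 m = 9.80×10⁻⁴ Pa/m
Geostrophic balance (pressure-gradient force = Coriolis force):
V_g = (1/(fρ)) |∂P/∂n| = 9.80×10⁻⁴ / (1.39×10⁻⁴ × 1.13) = 6.26 m/s
Converting: 6.26 m/s × 3.6 = 22.5 km/h

22.5 km/h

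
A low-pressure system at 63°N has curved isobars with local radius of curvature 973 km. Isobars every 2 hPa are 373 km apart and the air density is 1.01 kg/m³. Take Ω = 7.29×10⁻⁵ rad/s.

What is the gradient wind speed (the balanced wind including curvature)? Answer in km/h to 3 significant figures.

Coriolis parameter at 63°N:
f = 2Ω sin φ = 2 × 7.29×10⁻⁵ × sin 63° = 1.30×10⁻⁴ s⁻¹
Pressure gradient: |∂P/∂n| = 200 Pa / 373000 m = 5.36×10⁻⁴ Pa/m
Geostrophic speed: V_g = |∂P/∂n|/(fρ) = 5.36×10⁻⁴/(1.30×10⁻⁴ × 1.01) = 4.09 m/s
Around a low, centrifugal force acts outward with Coriolis, so pressure-gradient force balances both:
(1/ρ)|∂P/∂n| = fV + V²/R  →  V² + fR·V − fR·V_g = 0
With fR = 1.30×10⁻⁴ × 973×10³ m = 126 m/s:
V = [−fR + √((fR)² + 4 fR V_g)]/2 = [−126 + √(126² + 4×126×4.09)]/2 = 3.96 m/s
Subgeostrophic (V < V_g = 4.09 m/s), as expected around a low.
Converting: 3.96 m/s × 3.6 = 14.3 km/h

14.3 km/h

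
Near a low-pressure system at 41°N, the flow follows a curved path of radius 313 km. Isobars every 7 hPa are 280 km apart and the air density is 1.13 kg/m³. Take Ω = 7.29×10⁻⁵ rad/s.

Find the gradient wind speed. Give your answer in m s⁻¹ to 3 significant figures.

15.3 m s⁻¹

Coriolis parameter at 41°N:
f = 2Ω sin φ = 2 × 7.29×10⁻⁵ × sin 41° = 9.57×10⁻⁵ s⁻¹
Pressure gradient: |∂P/∂n| = 700 Pa / 280000 m = 2.50×10⁻³ Pa/m
Geostrophic speed: V_g = |∂P/∂n|/(fρ) = 2.50×10⁻³/(9.57×10⁻⁵ × 1.13) = 23.1 m/s
Around a low, centrifugal force acts outward with Coriolis, so pressure-gradient force balances both:
(1/ρ)|∂P/∂n| = fV + V²/R  →  V² + fR·V − fR·V_g = 0
With fR = 9.57×10⁻⁵ × 313×10³ m = 29.9 m/s:
V = [−fR + √((fR)² + 4 fR V_g)]/2 = [−29.9 + √(29.9² + 4×29.9×23.1)]/2 = 15.3 m/s
Subgeostrophic (V < V_g = 23.1 m/s), as expected around a low.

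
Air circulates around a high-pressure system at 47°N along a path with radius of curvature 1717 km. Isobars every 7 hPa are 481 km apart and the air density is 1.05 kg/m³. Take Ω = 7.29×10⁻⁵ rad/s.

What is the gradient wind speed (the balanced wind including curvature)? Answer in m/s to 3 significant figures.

Coriolis parameter at 47°N:
f = 2Ω sin φ = 2 × 7.29×10⁻⁵ × sin 47° = 1.07×10⁻⁴ s⁻¹
Pressure gradient: |∂P/∂n| = 700 Pa / 481000 m = 1.46×10⁻³ Pa/m
Geostrophic speed: V_g = |∂P/∂n|/(fρ) = 1.46×10⁻³/(1.07×10⁻⁴ × 1.05) = 13.0 m/s
Around a high, pressure-gradient force acts outward with centrifugal, so Coriolis balances both:
fV = (1/ρ)|∂P/∂n| + V²/R  →  V² − fR·V + fR·V_g = 0
With fR = 1.07×10⁻⁴ × 1717×10³ m = 183 m/s:
V = [fR − √((fR)² − 4 fR V_g)]/2 = [183 − √(183² − 4×183×13)]/2 = 14.1 m/s
Supergeostrophic (V > V_g = 13 m/s), as expected around a high.

14.1 m/s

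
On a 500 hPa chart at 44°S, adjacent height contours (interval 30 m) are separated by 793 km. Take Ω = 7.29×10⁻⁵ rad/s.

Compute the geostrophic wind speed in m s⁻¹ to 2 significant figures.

Coriolis parameter at 44°S:
f = 2Ω sin φ = 2 × 7.29×10⁻⁵ × sin 44° = 1.01×10⁻⁴ s⁻¹
Height gradient: |∂Z/∂n| = 30 m / 793000 m = 3.78×10⁻⁵
On a pressure surface, geostrophic balance gives V_g = (g/f)|∂Z/∂n|:
V_g = 9.81 × 3.78×10⁻⁵ / 1.01×10⁻⁴ = 3.66 m/s

3.7 m s⁻¹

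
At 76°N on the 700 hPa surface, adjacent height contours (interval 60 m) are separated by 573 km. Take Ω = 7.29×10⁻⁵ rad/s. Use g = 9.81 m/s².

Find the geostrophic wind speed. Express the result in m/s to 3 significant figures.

7.26 m/s

Coriolis parameter at 76°N:
f = 2Ω sin φ = 2 × 7.29×10⁻⁵ × sin 76° = 1.41×10⁻⁴ s⁻¹
Height gradient: |∂Z/∂n| = 60 m / 573000 m = 1.05×10⁻⁴
On a pressure surface, geostrophic balance gives V_g = (g/f)|∂Z/∂n|:
V_g = 9.81 × 1.05×10⁻⁴ / 1.41×10⁻⁴ = 7.26 m/s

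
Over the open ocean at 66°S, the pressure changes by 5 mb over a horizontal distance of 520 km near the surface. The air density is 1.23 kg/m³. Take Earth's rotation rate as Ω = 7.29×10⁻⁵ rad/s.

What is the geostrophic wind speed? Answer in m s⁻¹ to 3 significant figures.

Coriolis parameter at 66°S:
f = 2Ω sin φ = 2 × 7.29×10⁻⁵ × sin 66° = 1.33×10⁻⁴ s⁻¹
Pressure gradient: |∂P/∂n| = 500 Pa / 520000 m = 9.62×10⁻⁴ Pa/m
Geostrophic balance (pressure-gradient force = Coriolis force):
V_g = (1/(fρ)) |∂P/∂n| = 9.62×10⁻⁴ / (1.33×10⁻⁴ × 1.23) = 5.87 m/s

5.87 m s⁻¹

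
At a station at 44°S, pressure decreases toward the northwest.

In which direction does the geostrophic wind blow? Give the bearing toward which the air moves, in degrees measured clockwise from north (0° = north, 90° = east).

The pressure-gradient force points toward the northwest (bearing 315°).
Geostrophic balance: in the Southern Hemisphere the Coriolis force deflects motion to the left, so the geostrophic wind blows 90° to the left of the pressure-gradient force (low pressure on the right).
Rotating 315° by 90° counterclockwise gives 225° — the wind blows toward the southwest.

225°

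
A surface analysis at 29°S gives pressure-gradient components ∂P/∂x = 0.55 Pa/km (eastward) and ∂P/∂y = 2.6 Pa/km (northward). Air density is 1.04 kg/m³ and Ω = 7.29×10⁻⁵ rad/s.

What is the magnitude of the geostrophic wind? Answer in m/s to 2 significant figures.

Coriolis parameter at 29°S:
f = 2Ω sin φ = 2 × 7.29×10⁻⁵ × sin 29° = 7.07×10⁻⁵ s⁻¹
In the Southern Hemisphere f is negative: f = −7.07×10⁻⁵ s⁻¹.
Component geostrophic relations (x east, y north):
u_g = −(1/(fρ)) ∂P/∂y,  v_g = (1/(fρ)) ∂P/∂x
u_g = −(2.6×10⁻³)/(−7.07×10⁻⁵ × 1.04) = 35.4 m/s;  v_g = (0.55×10⁻³)/(−7.07×10⁻⁵ × 1.04) = −7.48 m/s
|V_g| = √(u_g² + v_g²) = 36.2 m/s

36 m/s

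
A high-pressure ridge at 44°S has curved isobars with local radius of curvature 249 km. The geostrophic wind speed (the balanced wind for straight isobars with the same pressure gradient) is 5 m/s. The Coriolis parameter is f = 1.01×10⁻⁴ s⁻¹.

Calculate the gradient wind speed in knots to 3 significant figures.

Around a high, pressure-gradient force acts outward with centrifugal, so Coriolis balances both:
fV = (1/ρ)|∂P/∂n| + V²/R  →  V² − fR·V + fR·V_g = 0
With fR = 1.01×10⁻⁴ × 249×10³ m = 25.1 m/s:
V = [fR − √((fR)² − 4 fR V_g)]/2 = [25.1 − √(25.1² − 4×25.1×5)]/2 = 6.88 m/s
Supergeostrophic (V > V_g = 5 m/s), as expected around a high.
Converting: 6.88 m/s × 1.944 = 13.4 knots

13.4 knots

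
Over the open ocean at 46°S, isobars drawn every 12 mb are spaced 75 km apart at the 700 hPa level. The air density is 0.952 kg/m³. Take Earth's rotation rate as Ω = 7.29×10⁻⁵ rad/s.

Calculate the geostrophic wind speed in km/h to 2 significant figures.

Coriolis parameter at 46°S:
f = 2Ω sin φ = 2 × 7.29×10⁻⁵ × sin 46° = 1.05×10⁻⁴ s⁻¹
Pressure gradient: |∂P/∂n| = 1200 Pa / 75000 m = 1.60×10⁻² Pa/m
Geostrophic balance (pressure-gradient force = Coriolis force):
V_g = (1/(fρ)) |∂P/∂n| = 1.60×10⁻² / (1.05×10⁻⁴ × 0.952) = 160 m/s
Converting: 160 m/s × 3.6 = 580 km/h

580 km/h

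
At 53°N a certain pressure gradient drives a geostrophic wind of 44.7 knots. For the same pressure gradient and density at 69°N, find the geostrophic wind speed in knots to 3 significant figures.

With the same pressure gradient and density, V_g ∝ 1/f ∝ 1/sin φ.
V₂ = V₁ · sin φ₁ / sin φ₂ = 44.7 × sin 53° / sin 69°
V₂ = 44.7 × 0.7986/0.9336 = 38.2 knots

38.2 knots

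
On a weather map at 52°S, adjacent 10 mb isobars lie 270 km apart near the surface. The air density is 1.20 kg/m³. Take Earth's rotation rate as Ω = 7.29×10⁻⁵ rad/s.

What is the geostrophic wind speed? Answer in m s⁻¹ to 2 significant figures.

Coriolis parameter at 52°S:
f = 2Ω sin φ = 2 × 7.29×10⁻⁵ × sin 52° = 1.15×10⁻⁴ s⁻¹
Pressure gradient: |∂P/∂n| = 1000 Pa / 270000 m = 3.70×10⁻³ Pa/m
Geostrophic balance (pressure-gradient force = Coriolis force):
V_g = (1/(fρ)) |∂P/∂n| = 3.70×10⁻³ / (1.15×10⁻⁴ × 1.20) = 26.9 m/s

27 m s⁻¹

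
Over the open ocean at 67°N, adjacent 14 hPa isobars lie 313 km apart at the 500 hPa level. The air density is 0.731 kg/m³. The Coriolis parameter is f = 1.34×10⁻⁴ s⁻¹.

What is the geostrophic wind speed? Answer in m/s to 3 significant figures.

45.7 m/s

Pressure gradient: |∂P/∂n| = 1400 Pa / 313000 m = 4.47×10⁻³ Pa/m
Geostrophic balance (pressure-gradient force = Coriolis force):
V_g = (1/(fρ)) |∂P/∂n| = 4.47×10⁻³ / (1.34×10⁻⁴ × 0.731) = 45.7 m/s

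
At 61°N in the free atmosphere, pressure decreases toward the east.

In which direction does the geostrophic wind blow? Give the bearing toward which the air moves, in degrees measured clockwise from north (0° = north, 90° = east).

The pressure-gradient force points toward the east (bearing 090°).
Geostrophic balance: in the Northern Hemisphere the Coriolis force deflects motion to the right, so the geostrophic wind blows 90° to the right of the pressure-gradient force (low pressure on the left).
Rotating 090° by 90° clockwise gives 180° — the wind blows toward the south.

180°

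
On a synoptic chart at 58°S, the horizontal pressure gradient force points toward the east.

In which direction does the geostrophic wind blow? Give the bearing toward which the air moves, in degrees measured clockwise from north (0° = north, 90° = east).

The pressure-gradient force points toward the east (bearing 090°).
Geostrophic balance: in the Southern Hemisphere the Coriolis force deflects motion to the left, so the geostrophic wind blows 90° to the left of the pressure-gradient force (low pressure on the right).
Rotating 090° by 90° counterclockwise gives 000° — the wind blows toward the north.

000°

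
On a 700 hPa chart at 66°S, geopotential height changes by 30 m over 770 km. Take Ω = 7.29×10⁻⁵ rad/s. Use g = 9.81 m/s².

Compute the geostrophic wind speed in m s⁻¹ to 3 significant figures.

2.87 m s⁻¹

Coriolis parameter at 66°S:
f = 2Ω sin φ = 2 × 7.29×10⁻⁵ × sin 66° = 1.33×10⁻⁴ s⁻¹
Height gradient: |∂Z/∂n| = 30 m / 770000 m = 3.90×10⁻⁵
On a pressure surface, geostrophic balance gives V_g = (g/f)|∂Z/∂n|:
V_g = 9.81 × 3.90×10⁻⁵ / 1.33×10⁻⁴ = 2.87 m/s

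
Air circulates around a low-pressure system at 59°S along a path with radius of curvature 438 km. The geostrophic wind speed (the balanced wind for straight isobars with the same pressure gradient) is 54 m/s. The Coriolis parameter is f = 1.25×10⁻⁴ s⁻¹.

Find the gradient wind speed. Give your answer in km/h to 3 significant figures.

121 km/h

Around a low, centrifugal force acts outward with Coriolis, so pressure-gradient force balances both:
(1/ρ)|∂P/∂n| = fV + V²/R  →  V² + fR·V − fR·V_g = 0
With fR = 1.25×10⁻⁴ × 438×10³ m = 54.8 m/s:
V = [−fR + √((fR)² + 4 fR V_g)]/2 = [−54.8 + √(54.8² + 4×54.8×54)]/2 = 33.5 m/s
Subgeostrophic (V < V_g = 54 m/s), as expected around a low.
Converting: 33.5 m/s × 3.6 = 121 km/h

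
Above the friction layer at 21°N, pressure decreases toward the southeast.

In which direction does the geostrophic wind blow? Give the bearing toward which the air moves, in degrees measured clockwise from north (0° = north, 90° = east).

225°

The pressure-gradient force points toward the southeast (bearing 135°).
Geostrophic balance: in the Northern Hemisphere the Coriolis force deflects motion to the right, so the geostrophic wind blows 90° to the right of the pressure-gradient force (low pressure on the left).
Rotating 135° by 90° clockwise gives 225° — the wind blows toward the southwest.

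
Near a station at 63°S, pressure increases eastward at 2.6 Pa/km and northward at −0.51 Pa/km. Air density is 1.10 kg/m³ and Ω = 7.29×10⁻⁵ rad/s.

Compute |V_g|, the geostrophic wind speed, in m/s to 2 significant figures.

Coriolis parameter at 63°S:
f = 2Ω sin φ = 2 × 7.29×10⁻⁵ × sin 63° = 1.30×10⁻⁴ s⁻¹
In the Southern Hemisphere f is negative: f = −1.30×10⁻⁴ s⁻¹.
Component geostrophic relations (x east, y north):
u_g = −(1/(fρ)) ∂P/∂y,  v_g = (1/(fρ)) ∂P/∂x
u_g = −(−0.51×10⁻³)/(−1.30×10⁻⁴ × 1.10) = −3.57 m/s;  v_g = (2.6×10⁻³)/(−1.30×10⁻⁴ × 1.10) = −18.2 m/s
|V_g| = √(u_g² + v_g²) = 18.5 m/s

19 m/s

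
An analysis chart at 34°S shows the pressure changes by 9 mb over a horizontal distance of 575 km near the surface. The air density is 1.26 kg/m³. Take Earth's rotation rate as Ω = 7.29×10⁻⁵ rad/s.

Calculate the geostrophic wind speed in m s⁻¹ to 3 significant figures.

15.2 m s⁻¹

Coriolis parameter at 34°S:
f = 2Ω sin φ = 2 × 7.29×10⁻⁵ × sin 34° = 8.15×10⁻⁵ s⁻¹
Pressure gradient: |∂P/∂n| = 900 Pa / 575000 m = 1.57×10⁻³ Pa/m
Geostrophic balance (pressure-gradient force = Coriolis force):
V_g = (1/(fρ)) |∂P/∂n| = 1.57×10⁻³ / (8.15×10⁻⁵ × 1.26) = 15.2 m/s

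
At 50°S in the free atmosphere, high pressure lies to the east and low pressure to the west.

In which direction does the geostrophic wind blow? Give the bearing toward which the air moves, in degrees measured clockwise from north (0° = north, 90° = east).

The pressure-gradient force points toward the west (bearing 270°).
Geostrophic balance: in the Southern Hemisphere the Coriolis force deflects motion to the left, so the geostrophic wind blows 90° to the left of the pressure-gradient force (low pressure on the right).
Rotating 270° by 90° counterclockwise gives 180° — the wind blows toward the south.

180°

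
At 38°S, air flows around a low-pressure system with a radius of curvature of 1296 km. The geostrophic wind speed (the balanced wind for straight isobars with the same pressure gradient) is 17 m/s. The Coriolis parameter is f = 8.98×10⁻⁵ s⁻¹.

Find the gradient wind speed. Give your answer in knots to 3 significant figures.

Around a low, centrifugal force acts outward with Coriolis, so pressure-gradient force balances both:
(1/ρ)|∂P/∂n| = fV + V²/R  →  V² + fR·V − fR·V_g = 0
With fR = 8.98×10⁻⁵ × 1296×10³ m = 116 m/s:
V = [−fR + √((fR)² + 4 fR V_g)]/2 = [−116 + √(116² + 4×116×17)]/2 = 15.1 m/s
Subgeostrophic (V < V_g = 17 m/s), as expected around a low.
Converting: 15.1 m/s × 1.944 = 29.3 knots

29.3 knots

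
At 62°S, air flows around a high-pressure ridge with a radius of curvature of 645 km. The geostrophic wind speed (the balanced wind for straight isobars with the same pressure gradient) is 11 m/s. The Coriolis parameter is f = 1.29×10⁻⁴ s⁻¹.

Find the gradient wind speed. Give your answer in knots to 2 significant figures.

Around a high, pressure-gradient force acts outward with centrifugal, so Coriolis balances both:
fV = (1/ρ)|∂P/∂n| + V²/R  →  V² − fR·V + fR·V_g = 0
With fR = 1.29×10⁻⁴ × 645×10³ m = 83.2 m/s:
V = [fR − √((fR)² − 4 fR V_g)]/2 = [83.2 − √(83.2² − 4×83.2×11)]/2 = 13 m/s
Supergeostrophic (V > V_g = 11 m/s), as expected around a high.
Converting: 13 m/s × 1.944 = 25 knots

25 knots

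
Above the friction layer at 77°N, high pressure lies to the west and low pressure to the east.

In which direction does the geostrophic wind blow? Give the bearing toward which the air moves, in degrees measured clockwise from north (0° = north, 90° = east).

The pressure-gradient force points toward the east (bearing 090°).
Geostrophic balance: in the Northern Hemisphere the Coriolis force deflects motion to the right, so the geostrophic wind blows 90° to the right of the pressure-gradient force (low pressure on the left).
Rotating 090° by 90° clockwise gives 180° — the wind blows toward the south.

180°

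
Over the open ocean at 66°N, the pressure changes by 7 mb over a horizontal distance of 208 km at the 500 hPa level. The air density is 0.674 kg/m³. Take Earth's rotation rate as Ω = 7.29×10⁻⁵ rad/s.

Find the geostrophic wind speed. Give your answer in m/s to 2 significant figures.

Coriolis parameter at 66°N:
f = 2Ω sin φ = 2 × 7.29×10⁻⁵ × sin 66° = 1.33×10⁻⁴ s⁻¹
Pressure gradient: |∂P/∂n| = 700 Pa / 208000 m = 3.37×10⁻³ Pa/m
Geostrophic balance (pressure-gradient force = Coriolis force):
V_g = (1/(fρ)) |∂P/∂n| = 3.37×10⁻³ / (1.33×10⁻⁴ × 0.674) = 37.5 m/s

37 m/s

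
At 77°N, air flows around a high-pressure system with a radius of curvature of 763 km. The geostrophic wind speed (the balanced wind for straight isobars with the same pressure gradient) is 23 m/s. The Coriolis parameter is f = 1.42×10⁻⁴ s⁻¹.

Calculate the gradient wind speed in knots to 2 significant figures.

Around a high, pressure-gradient force acts outward with centrifugal, so Coriolis balances both:
fV = (1/ρ)|∂P/∂n| + V²/R  →  V² − fR·V + fR·V_g = 0
With fR = 1.42×10⁻⁴ × 763×10³ m = 108 m/s:
V = [fR − √((fR)² − 4 fR V_g)]/2 = [108 − √(108² − 4×108×23)]/2 = 33.1 m/s
Supergeostrophic (V > V_g = 23 m/s), as expected around a high.
Converting: 33.1 m/s × 1.944 = 64 knots

64 knots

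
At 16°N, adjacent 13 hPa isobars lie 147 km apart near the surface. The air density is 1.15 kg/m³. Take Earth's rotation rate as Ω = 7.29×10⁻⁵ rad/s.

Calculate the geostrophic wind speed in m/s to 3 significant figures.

Coriolis parameter at 16°N:
f = 2Ω sin φ = 2 × 7.29×10⁻⁵ × sin 16° = 4.02×10⁻⁵ s⁻¹
Pressure gradient: |∂P/∂n| = 1300 Pa / 147000 m = 8.84×10⁻³ Pa/m
Geostrophic balance (pressure-gradient force = Coriolis force):
V_g = (1/(fρ)) |∂P/∂n| = 8.84×10⁻³ / (4.02×10⁻⁵ × 1.15) = 191 m/s

191 m/s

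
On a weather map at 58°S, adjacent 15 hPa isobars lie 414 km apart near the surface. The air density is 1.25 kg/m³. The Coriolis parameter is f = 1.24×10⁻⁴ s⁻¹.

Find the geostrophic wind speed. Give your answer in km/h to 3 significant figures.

Pressure gradient: |∂P/∂n| = 1500 Pa / 414000 m = 3.62×10⁻³ Pa/m
Geostrophic balance (pressure-gradient force = Coriolis force):
V_g = (1/(fρ)) |∂P/∂n| = 3.62×10⁻³ / (1.24×10⁻⁴ × 1.25) = 23.4 m/s
Converting: 23.4 m/s × 3.6 = 84.2 km/h

84.2 km/h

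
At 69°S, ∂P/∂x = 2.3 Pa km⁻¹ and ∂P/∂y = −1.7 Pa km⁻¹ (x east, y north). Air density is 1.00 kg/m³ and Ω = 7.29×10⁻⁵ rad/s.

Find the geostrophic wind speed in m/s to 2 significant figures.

21 m/s

Coriolis parameter at 69°S:
f = 2Ω sin φ = 2 × 7.29×10⁻⁵ × sin 69° = 1.36×10⁻⁴ s⁻¹
In the Southern Hemisphere f is negative: f = −1.36×10⁻⁴ s⁻¹.
Component geostrophic relations (x east, y north):
u_g = −(1/(fρ)) ∂P/∂y,  v_g = (1/(fρ)) ∂P/∂x
u_g = −(−1.7×10⁻³)/(−1.36×10⁻⁴ × 1.00) = −12.5 m/s;  v_g = (2.3×10⁻³)/(−1.36×10⁻⁴ × 1.00) = −16.9 m/s
|V_g| = √(u_g² + v_g²) = 21.0 m/s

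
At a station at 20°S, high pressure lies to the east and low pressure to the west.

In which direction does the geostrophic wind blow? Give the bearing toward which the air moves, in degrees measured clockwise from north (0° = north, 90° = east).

180°

The pressure-gradient force points toward the west (bearing 270°).
Geostrophic balance: in the Southern Hemisphere the Coriolis force deflects motion to the left, so the geostrophic wind blows 90° to the left of the pressure-gradient force (low pressure on the right).
Rotating 270° by 90° counterclockwise gives 180° — the wind blows toward the south.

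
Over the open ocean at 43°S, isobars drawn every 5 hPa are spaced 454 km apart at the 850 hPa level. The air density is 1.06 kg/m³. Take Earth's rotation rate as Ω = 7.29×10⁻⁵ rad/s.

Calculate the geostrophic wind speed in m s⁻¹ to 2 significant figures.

10 m s⁻¹

Coriolis parameter at 43°S:
f = 2Ω sin φ = 2 × 7.29×10⁻⁵ × sin 43° = 9.94×10⁻⁵ s⁻¹
Pressure gradient: |∂P/∂n| = 500 Pa / 454000 m = 1.10×10⁻³ Pa/m
Geostrophic balance (pressure-gradient force = Coriolis force):
V_g = (1/(fρ)) |∂P/∂n| = 1.10×10⁻³ / (9.94×10⁻⁵ × 1.06) = 10.4 m/s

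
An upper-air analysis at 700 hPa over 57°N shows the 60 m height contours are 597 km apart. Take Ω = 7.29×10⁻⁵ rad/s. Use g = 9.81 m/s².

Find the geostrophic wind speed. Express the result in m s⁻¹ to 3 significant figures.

8.06 m s⁻¹

Coriolis parameter at 57°N:
f = 2Ω sin φ = 2 × 7.29×10⁻⁵ × sin 57° = 1.22×10⁻⁴ s⁻¹
Height gradient: |∂Z/∂n| = 60 m / 597000 m = 1.01×10⁻⁴
On a pressure surface, geostrophic balance gives V_g = (g/f)|∂Z/∂n|:
V_g = 9.81 × 1.01×10⁻⁴ / 1.22×10⁻⁴ = 8.06 m/s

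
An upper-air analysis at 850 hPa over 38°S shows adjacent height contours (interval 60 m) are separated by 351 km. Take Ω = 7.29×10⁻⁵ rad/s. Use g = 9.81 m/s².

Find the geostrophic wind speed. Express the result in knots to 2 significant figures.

36 knots

Coriolis parameter at 38°S:
f = 2Ω sin φ = 2 × 7.29×10⁻⁵ × sin 38° = 8.98×10⁻⁵ s⁻¹
Height gradient: |∂Z/∂n| = 60 m / 351000 m = 1.71×10⁻⁴
On a pressure surface, geostrophic balance gives V_g = (g/f)|∂Z/∂n|:
V_g = 9.81 × 1.71×10⁻⁴ / 8.98×10⁻⁵ = 18.7 m/s
Converting: 18.7 m/s × 1.944 = 36 knots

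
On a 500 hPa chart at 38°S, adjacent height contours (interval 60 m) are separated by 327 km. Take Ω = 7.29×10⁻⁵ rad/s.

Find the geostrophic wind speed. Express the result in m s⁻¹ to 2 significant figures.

Coriolis parameter at 38°S:
f = 2Ω sin φ = 2 × 7.29×10⁻⁵ × sin 38° = 8.98×10⁻⁵ s⁻¹
Height gradient: |∂Z/∂n| = 60 m / 327000 m = 1.83×10⁻⁴
On a pressure surface, geostrophic balance gives V_g = (g/f)|∂Z/∂n|:
V_g = 9.81 × 1.83×10⁻⁴ / 8.98×10⁻⁵ = 20.1 m/s

20 m s⁻¹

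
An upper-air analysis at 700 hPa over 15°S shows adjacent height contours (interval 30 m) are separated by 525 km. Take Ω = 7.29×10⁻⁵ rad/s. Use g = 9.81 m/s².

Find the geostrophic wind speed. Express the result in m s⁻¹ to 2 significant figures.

15 m s⁻¹

Coriolis parameter at 15°S:
f = 2Ω sin φ = 2 × 7.29×10⁻⁵ × sin 15° = 3.77×10⁻⁵ s⁻¹
Height gradient: |∂Z/∂n| = 30 m / 525000 m = 5.71×10⁻⁵
On a pressure surface, geostrophic balance gives V_g = (g/f)|∂Z/∂n|:
V_g = 9.81 × 5.71×10⁻⁵ / 3.77×10⁻⁵ = 14.9 m/s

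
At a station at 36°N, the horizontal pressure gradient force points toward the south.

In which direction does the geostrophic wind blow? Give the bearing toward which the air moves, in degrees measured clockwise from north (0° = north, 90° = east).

270°

The pressure-gradient force points toward the south (bearing 180°).
Geostrophic balance: in the Northern Hemisphere the Coriolis force deflects motion to the right, so the geostrophic wind blows 90° to the right of the pressure-gradient force (low pressure on the left).
Rotating 180° by 90° clockwise gives 270° — the wind blows toward the west.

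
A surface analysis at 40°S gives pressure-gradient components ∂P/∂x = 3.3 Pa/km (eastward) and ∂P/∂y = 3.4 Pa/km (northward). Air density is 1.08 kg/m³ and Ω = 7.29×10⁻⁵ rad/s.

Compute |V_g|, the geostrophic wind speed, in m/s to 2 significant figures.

Coriolis parameter at 40°S:
f = 2Ω sin φ = 2 × 7.29×10⁻⁵ × sin 40° = 9.37×10⁻⁵ s⁻¹
In the Southern Hemisphere f is negative: f = −9.37×10⁻⁵ s⁻¹.
Component geostrophic relations (x east, y north):
u_g = −(1/(fρ)) ∂P/∂y,  v_g = (1/(fρ)) ∂P/∂x
u_g = −(3.4×10⁻³)/(−9.37×10⁻⁵ × 1.08) = 33.6 m/s;  v_g = (3.3×10⁻³)/(−9.37×10⁻⁵ × 1.08) = −32.6 m/s
|V_g| = √(u_g² + v_g²) = 46.8 m/s

47 m/s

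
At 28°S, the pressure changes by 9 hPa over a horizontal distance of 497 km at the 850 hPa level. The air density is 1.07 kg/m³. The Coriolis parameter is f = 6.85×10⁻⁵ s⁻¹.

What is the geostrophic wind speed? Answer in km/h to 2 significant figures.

89 km/h

Pressure gradient: |∂P/∂n| = 900 Pa / 497000 m = 1.81×10⁻³ Pa/m
Geostrophic balance (pressure-gradient force = Coriolis force):
V_g = (1/(fρ)) |∂P/∂n| = 1.81×10⁻³ / (6.85×10⁻⁵ × 1.07) = 24.7 m/s
Converting: 24.7 m/s × 3.6 = 89 km/h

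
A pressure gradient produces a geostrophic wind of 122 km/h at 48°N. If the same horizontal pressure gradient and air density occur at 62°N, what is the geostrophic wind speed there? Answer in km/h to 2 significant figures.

100 km/h

With the same pressure gradient and density, V_g ∝ 1/f ∝ 1/sin φ.
V₂ = V₁ · sin φ₁ / sin φ₂ = 122 × sin 48° / sin 62°
V₂ = 122 × 0.7431/0.8829 = 100 km/h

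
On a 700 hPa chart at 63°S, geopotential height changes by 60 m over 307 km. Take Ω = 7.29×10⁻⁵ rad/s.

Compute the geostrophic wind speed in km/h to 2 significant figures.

Coriolis parameter at 63°S:
f = 2Ω sin φ = 2 × 7.29×10⁻⁵ × sin 63° = 1.30×10⁻⁴ s⁻¹
Height gradient: |∂Z/∂n| = 60 m / 307000 m = 1.95×10⁻⁴
On a pressure surface, geostrophic balance gives V_g = (g/f)|∂Z/∂n|:
V_g = 9.81 × 1.95×10⁻⁴ / 1.30×10⁻⁴ = 14.8 m/s
Converting: 14.8 m/s × 3.6 = 53 km/h

53 km/h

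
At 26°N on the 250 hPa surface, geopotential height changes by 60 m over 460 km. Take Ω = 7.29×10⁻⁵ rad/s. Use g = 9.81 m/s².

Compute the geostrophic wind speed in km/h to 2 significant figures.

72 km/h

Coriolis parameter at 26°N:
f = 2Ω sin φ = 2 × 7.29×10⁻⁵ × sin 26° = 6.39×10⁻⁵ s⁻¹
Height gradient: |∂Z/∂n| = 60 m / 460000 m = 1.30×10⁻⁴
On a pressure surface, geostrophic balance gives V_g = (g/f)|∂Z/∂n|:
V_g = 9.81 × 1.30×10⁻⁴ / 6.39×10⁻⁵ = 20.0 m/s
Converting: 20.0 m/s × 3.6 = 72 km/h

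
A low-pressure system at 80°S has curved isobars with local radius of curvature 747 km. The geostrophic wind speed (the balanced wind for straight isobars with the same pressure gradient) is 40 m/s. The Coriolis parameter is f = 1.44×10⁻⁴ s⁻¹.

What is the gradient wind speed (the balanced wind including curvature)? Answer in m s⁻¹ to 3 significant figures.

Around a low, centrifugal force acts outward with Coriolis, so pressure-gradient force balances both:
(1/ρ)|∂P/∂n| = fV + V²/R  →  V² + fR·V − fR·V_g = 0
With fR = 1.44×10⁻⁴ × 747×10³ m = 108 m/s:
V = [−fR + √((fR)² + 4 fR V_g)]/2 = [−108 + √(108² + 4×108×40)]/2 = 31 m/s
Subgeostrophic (V < V_g = 40 m/s), as expected around a low.

31.0 m s⁻¹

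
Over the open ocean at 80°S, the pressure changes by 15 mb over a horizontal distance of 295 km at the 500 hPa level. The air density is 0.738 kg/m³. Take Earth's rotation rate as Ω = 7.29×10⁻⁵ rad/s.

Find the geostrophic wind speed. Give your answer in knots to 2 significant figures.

Coriolis parameter at 80°S:
f = 2Ω sin φ = 2 × 7.29×10⁻⁵ × sin 80° = 1.44×10⁻⁴ s⁻¹
Pressure gradient: |∂P/∂n| = 1500 Pa / 295000 m = 5.08×10⁻³ Pa/m
Geostrophic balance (pressure-gradient force = Coriolis force):
V_g = (1/(fρ)) |∂P/∂n| = 5.08×10⁻³ / (1.44×10⁻⁴ × 0.738) = 48.0 m/s
Converting: 48.0 m/s × 1.944 = 93 knots

93 knots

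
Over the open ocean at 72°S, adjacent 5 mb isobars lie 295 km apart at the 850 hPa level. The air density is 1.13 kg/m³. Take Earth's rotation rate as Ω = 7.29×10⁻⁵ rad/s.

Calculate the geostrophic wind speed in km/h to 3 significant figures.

38.9 km/h

Coriolis parameter at 72°S:
f = 2Ω sin φ = 2 × 7.29×10⁻⁵ × sin 72° = 1.39×10⁻⁴ s⁻¹
Pressure gradient: |∂P/∂n| = 500 Pa / 295000 m = 1.69×10⁻³ Pa/m
Geostrophic balance (pressure-gradient force = Coriolis force):
V_g = (1/(fρ)) |∂P/∂n| = 1.69×10⁻³ / (1.39×10⁻⁴ × 1.13) = 10.8 m/s
Converting: 10.8 m/s × 3.6 = 38.9 km/h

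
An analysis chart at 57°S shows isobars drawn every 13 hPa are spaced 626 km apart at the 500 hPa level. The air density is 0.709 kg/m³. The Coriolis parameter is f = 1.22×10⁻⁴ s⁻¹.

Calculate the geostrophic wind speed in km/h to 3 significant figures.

Pressure gradient: |∂P/∂n| = 1300 Pa / 626000 m = 2.08×10⁻³ Pa/m
Geostrophic balance (pressure-gradient force = Coriolis force):
V_g = (1/(fρ)) |∂P/∂n| = 2.08×10⁻³ / (1.22×10⁻⁴ × 0.709) = 24.0 m/s
Converting: 24.0 m/s × 3.6 = 86.4 km/h

86.4 km/h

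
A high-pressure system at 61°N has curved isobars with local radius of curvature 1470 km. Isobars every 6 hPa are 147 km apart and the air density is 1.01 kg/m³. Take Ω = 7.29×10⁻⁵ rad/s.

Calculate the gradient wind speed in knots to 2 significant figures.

Coriolis parameter at 61°N:
f = 2Ω sin φ = 2 × 7.29×10⁻⁵ × sin 61° = 1.28×10⁻⁴ s⁻¹
Pressure gradient: |∂P/∂n| = 600 Pa / 147000 m = 4.08×10⁻³ Pa/m
Geostrophic speed: V_g = |∂P/∂n|/(fρ) = 4.08×10⁻³/(1.28×10⁻⁴ × 1.01) = 31.7 m/s
Around a high, pressure-gradient force acts outward with centrifugal, so Coriolis balances both:
fV = (1/ρ)|∂P/∂n| + V²/R  →  V² − fR·V + fR·V_g = 0
With fR = 1.28×10⁻⁴ × 1470×10³ m = 187 m/s:
V = [fR − √((fR)² − 4 fR V_g)]/2 = [187 − √(187² − 4×187×31.7)]/2 = 40.4 m/s
Supergeostrophic (V > V_g = 31.7 m/s), as expected around a high.
Converting: 40.4 m/s × 1.944 = 79 knots

79 knots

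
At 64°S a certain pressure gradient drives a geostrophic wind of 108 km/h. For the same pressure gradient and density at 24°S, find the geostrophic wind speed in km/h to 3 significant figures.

239 km/h

With the same pressure gradient and density, V_g ∝ 1/f ∝ 1/sin φ.
V₂ = V₁ · sin φ₁ / sin φ₂ = 108 × sin 64° / sin 24°
V₂ = 108 × 0.8988/0.4067 = 239 km/h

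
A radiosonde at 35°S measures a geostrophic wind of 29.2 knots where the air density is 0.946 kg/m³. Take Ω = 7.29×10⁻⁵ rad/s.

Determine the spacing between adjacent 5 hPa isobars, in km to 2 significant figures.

420 km

Coriolis parameter at 35°S:
f = 2Ω sin φ = 2 × 7.29×10⁻⁵ × sin 35° = 8.36×10⁻⁵ s⁻¹
Wind speed in SI: 29.2 knots = 15.0 m/s
Geostrophic balance rearranged: |∂P/∂n| = f ρ V_g
|∂P/∂n| = 8.36×10⁻⁵ × 0.946 × 15.0 = 1.19×10⁻³ Pa/m
Isobar spacing: Δn = ΔP/|∂P/∂n| = 500 Pa / 1.19×10⁻³ Pa/m = 420735 m ≈ 420 km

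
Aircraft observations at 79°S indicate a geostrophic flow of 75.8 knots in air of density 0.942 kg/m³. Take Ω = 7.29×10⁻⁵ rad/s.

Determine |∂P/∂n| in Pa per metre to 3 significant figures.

5.26×10⁻³ Pa/m

Coriolis parameter at 79°S:
f = 2Ω sin φ = 2 × 7.29×10⁻⁵ × sin 79° = 1.43×10⁻⁴ s⁻¹
Wind speed in SI: 75.8 knots = 39.0 m/s
Geostrophic balance rearranged: |∂P/∂n| = f ρ V_g
|∂P/∂n| = 1.43×10⁻⁴ × 0.942 × 39.0 = 5.26×10⁻³ Pa/m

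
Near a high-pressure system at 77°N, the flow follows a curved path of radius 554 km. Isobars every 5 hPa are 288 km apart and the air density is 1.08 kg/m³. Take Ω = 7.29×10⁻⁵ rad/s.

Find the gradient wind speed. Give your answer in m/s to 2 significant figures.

14 m/s

Coriolis parameter at 77°N:
f = 2Ω sin φ = 2 × 7.29×10⁻⁵ × sin 77° = 1.42×10⁻⁴ s⁻¹
Pressure gradient: |∂P/∂n| = 500 Pa / 288000 m = 1.74×10⁻³ Pa/m
Geostrophic speed: V_g = |∂P/∂n|/(fρ) = 1.74×10⁻³/(1.42×10⁻⁴ × 1.08) = 11.3 m/s
Around a high, pressure-gradient force acts outward with centrifugal, so Coriolis balances both:
fV = (1/ρ)|∂P/∂n| + V²/R  →  V² − fR·V + fR·V_g = 0
With fR = 1.42×10⁻⁴ × 554×10³ m = 78.7 m/s:
V = [fR − √((fR)² − 4 fR V_g)]/2 = [78.7 − √(78.7² − 4×78.7×11.3)]/2 = 13.7 m/s
Supergeostrophic (V > V_g = 11.3 m/s), as expected around a high.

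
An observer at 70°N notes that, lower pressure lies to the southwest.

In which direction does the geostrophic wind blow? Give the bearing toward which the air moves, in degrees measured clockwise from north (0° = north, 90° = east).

The pressure-gradient force points toward the southwest (bearing 225°).
Geostrophic balance: in the Northern Hemisphere the Coriolis force deflects motion to the right, so the geostrophic wind blows 90° to the right of the pressure-gradient force (low pressure on the left).
Rotating 225° by 90° clockwise gives 315° — the wind blows toward the northwest.

315°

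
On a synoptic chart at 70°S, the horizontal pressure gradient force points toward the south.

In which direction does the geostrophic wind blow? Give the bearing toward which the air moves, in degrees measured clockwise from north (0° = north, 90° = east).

090°

The pressure-gradient force points toward the south (bearing 180°).
Geostrophic balance: in the Southern Hemisphere the Coriolis force deflects motion to the left, so the geostrophic wind blows 90° to the left of the pressure-gradient force (low pressure on the right).
Rotating 180° by 90° counterclockwise gives 090° — the wind blows toward the east.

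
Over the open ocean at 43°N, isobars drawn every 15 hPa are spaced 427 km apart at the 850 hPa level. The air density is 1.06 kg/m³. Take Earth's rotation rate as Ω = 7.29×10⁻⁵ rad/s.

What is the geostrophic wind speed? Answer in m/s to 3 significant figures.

Coriolis parameter at 43°N:
f = 2Ω sin φ = 2 × 7.29×10⁻⁵ × sin 43° = 9.94×10⁻⁵ s⁻¹
Pressure gradient: |∂P/∂n| = 1500 Pa / 427000 m = 3.51×10⁻³ Pa/m
Geostrophic balance (pressure-gradient force = Coriolis force):
V_g = (1/(fρ)) |∂P/∂n| = 3.51×10⁻³ / (9.94×10⁻⁵ × 1.06) = 33.3 m/s

33.3 m/s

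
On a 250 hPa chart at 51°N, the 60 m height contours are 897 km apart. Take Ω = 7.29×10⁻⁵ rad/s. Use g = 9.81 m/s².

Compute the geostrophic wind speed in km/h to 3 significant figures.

Coriolis parameter at 51°N:
f = 2Ω sin φ = 2 × 7.29×10⁻⁵ × sin 51° = 1.13×10⁻⁴ s⁻¹
Height gradient: |∂Z/∂n| = 60 m / 897000 m = 6.69×10⁻⁵
On a pressure surface, geostrophic balance gives V_g = (g/f)|∂Z/∂n|:
V_g = 9.81 × 6.69×10⁻⁵ / 1.13×10⁻⁴ = 5.79 m/s
Converting: 5.79 m/s × 3.6 = 20.8 km/h

20.8 km/h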